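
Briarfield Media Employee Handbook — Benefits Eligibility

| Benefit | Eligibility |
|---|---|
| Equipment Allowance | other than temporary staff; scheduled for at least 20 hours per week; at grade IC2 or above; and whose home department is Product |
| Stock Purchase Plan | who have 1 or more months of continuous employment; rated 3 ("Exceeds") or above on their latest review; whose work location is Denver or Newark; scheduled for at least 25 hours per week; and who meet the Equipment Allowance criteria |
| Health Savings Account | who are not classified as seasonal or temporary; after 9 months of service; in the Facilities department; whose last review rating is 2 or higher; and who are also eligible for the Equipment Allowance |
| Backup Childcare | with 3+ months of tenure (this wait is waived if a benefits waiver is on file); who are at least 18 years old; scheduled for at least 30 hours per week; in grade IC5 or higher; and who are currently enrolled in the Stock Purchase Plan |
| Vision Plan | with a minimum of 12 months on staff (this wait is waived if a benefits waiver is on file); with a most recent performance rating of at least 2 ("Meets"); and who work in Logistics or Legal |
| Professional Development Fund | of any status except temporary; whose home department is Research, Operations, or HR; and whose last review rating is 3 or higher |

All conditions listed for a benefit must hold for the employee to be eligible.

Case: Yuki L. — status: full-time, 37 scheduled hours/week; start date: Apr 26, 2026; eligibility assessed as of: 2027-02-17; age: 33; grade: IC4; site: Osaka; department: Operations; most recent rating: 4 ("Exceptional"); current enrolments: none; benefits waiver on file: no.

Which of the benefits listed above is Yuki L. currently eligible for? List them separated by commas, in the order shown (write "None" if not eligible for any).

Professional Development Fund

Service from Apr 26, 2026 to 2027-02-17: 297 days.
Equipment Allowance — status full-time ✓ (not excluded); 37 hrs/wk ≥ 20 ✓; grade IC4 ≥ IC2 ✓; dept Operations ✗ → not eligible.
Stock Purchase Plan — service 297 days ≥ 1 month (≈30 days) ✓; rating 4 ≥ 3 ✓; site Osaka ✗ (not Denver or Newark) → not eligible.
Health Savings Account — status full-time ✓ (not excluded); service 297 days ≥ 9 months (≈270 days) ✓; dept Operations ✗ → not eligible.
Backup Childcare — no waiver, service 297 days ≥ 3 months (≈90 days) ✓; age 33 ≥ 18 ✓; 37 hrs/wk ≥ 30 ✓; grade IC4 < IC5 ✗ → not eligible.
Vision Plan — no waiver, service 297 days < 12 months (≈360 days) ✗ → not eligible.
Professional Development Fund — status full-time ✓ (not excluded); dept Operations ✓; rating 4 ≥ 3 ✓ → eligible.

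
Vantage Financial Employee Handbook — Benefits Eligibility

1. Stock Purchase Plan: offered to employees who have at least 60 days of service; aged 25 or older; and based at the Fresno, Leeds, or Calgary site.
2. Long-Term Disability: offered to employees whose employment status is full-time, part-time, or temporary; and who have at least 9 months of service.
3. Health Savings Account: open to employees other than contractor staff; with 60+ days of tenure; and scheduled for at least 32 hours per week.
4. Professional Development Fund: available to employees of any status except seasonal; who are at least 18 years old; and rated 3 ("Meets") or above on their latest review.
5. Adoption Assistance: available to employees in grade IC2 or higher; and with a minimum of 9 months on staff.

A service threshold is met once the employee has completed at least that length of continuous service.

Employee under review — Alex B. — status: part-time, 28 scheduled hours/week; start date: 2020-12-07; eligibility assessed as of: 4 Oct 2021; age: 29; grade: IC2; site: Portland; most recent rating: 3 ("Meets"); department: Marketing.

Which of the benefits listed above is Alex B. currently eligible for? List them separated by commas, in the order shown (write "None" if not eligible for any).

Long-Term Disability, Professional Development Fund, Adoption Assistance

Service from 2020-12-07 to 4 Oct 2021: 301 days.
Stock Purchase Plan — service 301 days ≥ 60 days ✓; age 29 ≥ 25 ✓; site Portland ✗ (not Fresno, Leeds, or Calgary) → not eligible.
Long-Term Disability — status part-time ✓; service 301 days ≥ 9 months (≈270 days) ✓ → eligible.
Health Savings Account — status part-time ✓ (not excluded); service 301 days ≥ 60 days ✓; 28 hrs/wk < 32 ✗ → not eligible.
Professional Development Fund — status part-time ✓ (not excluded); age 29 ≥ 18 ✓; rating 3 ≥ 3 ✓ → eligible.
Adoption Assistance — grade IC2 ≥ IC2 ✓; service 301 days ≥ 9 months (≈270 days) ✓ → eligible.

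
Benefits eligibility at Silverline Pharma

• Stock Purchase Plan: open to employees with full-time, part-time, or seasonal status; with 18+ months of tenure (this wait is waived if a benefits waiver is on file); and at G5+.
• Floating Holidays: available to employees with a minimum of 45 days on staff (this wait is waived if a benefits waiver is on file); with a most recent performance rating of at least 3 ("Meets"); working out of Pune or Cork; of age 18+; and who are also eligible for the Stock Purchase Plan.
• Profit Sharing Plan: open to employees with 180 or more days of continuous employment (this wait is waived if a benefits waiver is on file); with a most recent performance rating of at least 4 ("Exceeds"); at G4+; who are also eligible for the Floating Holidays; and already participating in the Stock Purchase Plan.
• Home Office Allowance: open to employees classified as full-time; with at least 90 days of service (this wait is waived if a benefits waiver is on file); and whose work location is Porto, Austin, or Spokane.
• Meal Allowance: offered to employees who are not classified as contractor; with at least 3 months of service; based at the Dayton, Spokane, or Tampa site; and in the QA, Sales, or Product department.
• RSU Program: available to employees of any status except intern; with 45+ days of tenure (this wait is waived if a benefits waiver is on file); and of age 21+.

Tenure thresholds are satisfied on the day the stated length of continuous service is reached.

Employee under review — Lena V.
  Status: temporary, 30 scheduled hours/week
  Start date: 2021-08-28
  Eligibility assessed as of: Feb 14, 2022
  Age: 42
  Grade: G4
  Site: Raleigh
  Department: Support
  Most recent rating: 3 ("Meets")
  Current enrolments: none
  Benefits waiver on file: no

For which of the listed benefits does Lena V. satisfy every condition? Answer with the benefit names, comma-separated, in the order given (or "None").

RSU Program

Service from 2021-08-28 to Feb 14, 2022: 170 days.
Stock Purchase Plan — status temporary ✗ (requires full-time, part-time, or seasonal) → not eligible.
Floating Holidays — no waiver, service 170 days ≥ 45 days ✓; rating 3 ≥ 3 ✓; site Raleigh ✗ (not Pune or Cork) → not eligible.
Profit Sharing Plan — no waiver, service 170 days < 180 days ✗ → not eligible.
Home Office Allowance — status temporary ✗ (requires full-time) → not eligible.
Meal Allowance — status temporary ✓ (not excluded); service 170 days ≥ 3 months (≈90 days) ✓; site Raleigh ✗ (not Dayton, Spokane, or Tampa) → not eligible.
RSU Program — status temporary ✓ (not excluded); no waiver, service 170 days ≥ 45 days ✓; age 42 ≥ 21 ✓ → eligible.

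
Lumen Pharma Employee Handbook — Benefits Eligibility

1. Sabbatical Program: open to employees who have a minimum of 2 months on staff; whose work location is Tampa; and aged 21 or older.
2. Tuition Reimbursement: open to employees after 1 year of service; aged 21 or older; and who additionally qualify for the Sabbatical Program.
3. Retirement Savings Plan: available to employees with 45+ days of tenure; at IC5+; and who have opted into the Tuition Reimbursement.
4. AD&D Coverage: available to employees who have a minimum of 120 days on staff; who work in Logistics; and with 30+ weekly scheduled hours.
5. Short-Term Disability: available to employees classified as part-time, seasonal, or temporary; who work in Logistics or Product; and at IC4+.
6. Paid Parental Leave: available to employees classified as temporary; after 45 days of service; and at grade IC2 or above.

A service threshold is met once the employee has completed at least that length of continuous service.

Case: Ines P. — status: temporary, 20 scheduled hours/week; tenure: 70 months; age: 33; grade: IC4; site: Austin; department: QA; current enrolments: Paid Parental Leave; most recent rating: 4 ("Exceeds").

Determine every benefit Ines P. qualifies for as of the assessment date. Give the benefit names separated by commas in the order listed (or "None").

Paid Parental Leave

Sabbatical Program — service 70 months ≥ 2 months ✓; site Austin ✗ (not Tampa) → not eligible.
Tuition Reimbursement — service 70 months ≥ 1 year (≈365 days) ✓; age 33 ≥ 21 ✓; not eligible for Sabbatical Program ✗ → not eligible.
Retirement Savings Plan — service 70 months ≥ 45 days ✓; grade IC4 < IC5 ✗ → not eligible.
AD&D Coverage — service 70 months ≥ 120 days ✓; dept QA ✗ → not eligible.
Short-Term Disability — status temporary ✓; dept QA ✗ → not eligible.
Paid Parental Leave — status temporary ✓; service 70 months ≥ 45 days ✓; grade IC4 ≥ IC2 ✓ → eligible.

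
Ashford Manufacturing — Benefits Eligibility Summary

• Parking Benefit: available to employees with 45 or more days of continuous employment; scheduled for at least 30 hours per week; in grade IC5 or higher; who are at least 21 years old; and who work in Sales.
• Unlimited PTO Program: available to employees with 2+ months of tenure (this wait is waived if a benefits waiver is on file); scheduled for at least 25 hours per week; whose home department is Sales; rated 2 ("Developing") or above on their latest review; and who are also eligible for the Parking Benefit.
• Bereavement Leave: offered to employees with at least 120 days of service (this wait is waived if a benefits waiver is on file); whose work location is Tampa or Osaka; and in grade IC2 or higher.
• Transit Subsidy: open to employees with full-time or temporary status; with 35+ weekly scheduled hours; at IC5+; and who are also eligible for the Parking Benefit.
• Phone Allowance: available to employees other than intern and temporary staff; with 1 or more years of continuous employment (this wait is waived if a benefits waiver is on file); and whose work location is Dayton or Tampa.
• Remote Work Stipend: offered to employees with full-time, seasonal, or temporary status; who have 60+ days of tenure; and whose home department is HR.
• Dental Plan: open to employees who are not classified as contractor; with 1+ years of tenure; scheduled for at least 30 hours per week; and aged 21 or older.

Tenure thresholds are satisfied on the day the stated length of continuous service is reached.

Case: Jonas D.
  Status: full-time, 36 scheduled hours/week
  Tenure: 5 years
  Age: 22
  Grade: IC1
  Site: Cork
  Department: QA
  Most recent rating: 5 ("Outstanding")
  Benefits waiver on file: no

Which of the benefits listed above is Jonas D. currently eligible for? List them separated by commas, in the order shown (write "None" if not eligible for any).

Dental Plan

Parking Benefit — service 5 years ≥ 45 days ✓; 36 hrs/wk ≥ 30 ✓; grade IC1 < IC5 ✗ → not eligible.
Unlimited PTO Program — no waiver, service 5 years ≥ 2 months (≈60 days) ✓; 36 hrs/wk ≥ 25 ✓; dept QA ✗ → not eligible.
Bereavement Leave — no waiver, service 5 years ≥ 120 days ✓; site Cork ✗ (not Tampa or Osaka) → not eligible.
Transit Subsidy — status full-time ✓; 36 hrs/wk ≥ 35 ✓; grade IC1 < IC5 ✗ → not eligible.
Phone Allowance — status full-time ✓ (not excluded); no waiver, service 5 years ≥ 1 year ✓; site Cork ✗ (not Dayton or Tampa) → not eligible.
Remote Work Stipend — status full-time ✓; service 5 years ≥ 60 days ✓; dept QA ✗ → not eligible.
Dental Plan — status full-time ✓ (not excluded); service 5 years ≥ 1 year ✓; 36 hrs/wk ≥ 30 ✓; age 22 ≥ 21 ✓ → eligible.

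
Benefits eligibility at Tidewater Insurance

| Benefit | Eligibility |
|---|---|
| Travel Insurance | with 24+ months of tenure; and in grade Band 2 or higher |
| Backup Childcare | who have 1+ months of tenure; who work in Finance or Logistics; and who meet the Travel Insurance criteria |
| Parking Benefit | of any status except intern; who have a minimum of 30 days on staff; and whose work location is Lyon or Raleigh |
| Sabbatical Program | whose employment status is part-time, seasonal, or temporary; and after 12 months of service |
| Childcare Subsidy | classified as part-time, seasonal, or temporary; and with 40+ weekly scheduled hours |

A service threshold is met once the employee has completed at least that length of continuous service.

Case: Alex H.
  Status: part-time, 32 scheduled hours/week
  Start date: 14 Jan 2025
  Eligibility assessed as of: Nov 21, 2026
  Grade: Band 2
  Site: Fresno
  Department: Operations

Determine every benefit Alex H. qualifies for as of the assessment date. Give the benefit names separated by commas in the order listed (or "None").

Service from 14 Jan 2025 to Nov 21, 2026: 676 days.
Travel Insurance — service 676 days < 24 months (≈720 days) ✗ → not eligible.
Backup Childcare — service 676 days ≥ 1 month (≈30 days) ✓; dept Operations ✗ → not eligible.
Parking Benefit — status part-time ✓ (not excluded); service 676 days ≥ 30 days ✓; site Fresno ✗ (not Lyon or Raleigh) → not eligible.
Sabbatical Program — status part-time ✓; service 676 days ≥ 12 months (≈360 days) ✓ → eligible.
Childcare Subsidy — status part-time ✓; 32 hrs/wk < 40 ✗ → not eligible.

Sabbatical Program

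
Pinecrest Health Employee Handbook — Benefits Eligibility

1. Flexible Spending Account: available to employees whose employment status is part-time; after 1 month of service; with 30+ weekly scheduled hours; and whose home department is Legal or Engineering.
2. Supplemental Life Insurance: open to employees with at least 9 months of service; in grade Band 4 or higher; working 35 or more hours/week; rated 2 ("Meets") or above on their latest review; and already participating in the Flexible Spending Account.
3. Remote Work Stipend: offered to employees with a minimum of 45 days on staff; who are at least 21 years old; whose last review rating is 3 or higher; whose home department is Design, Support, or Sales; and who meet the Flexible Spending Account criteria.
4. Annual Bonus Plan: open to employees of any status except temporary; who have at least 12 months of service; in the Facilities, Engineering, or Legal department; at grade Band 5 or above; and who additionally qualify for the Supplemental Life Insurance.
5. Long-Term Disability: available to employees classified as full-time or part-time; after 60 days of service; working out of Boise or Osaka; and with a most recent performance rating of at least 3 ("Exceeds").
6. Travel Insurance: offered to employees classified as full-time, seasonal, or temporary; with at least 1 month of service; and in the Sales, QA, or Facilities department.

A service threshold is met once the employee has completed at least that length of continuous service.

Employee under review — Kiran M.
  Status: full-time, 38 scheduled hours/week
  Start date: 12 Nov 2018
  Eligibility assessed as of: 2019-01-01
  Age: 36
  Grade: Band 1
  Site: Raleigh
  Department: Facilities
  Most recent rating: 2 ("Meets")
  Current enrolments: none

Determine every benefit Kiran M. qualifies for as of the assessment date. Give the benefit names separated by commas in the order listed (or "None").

Travel Insurance

Service from 12 Nov 2018 to 2019-01-01: 50 days.
Flexible Spending Account — status full-time ✗ (requires part-time) → not eligible.
Supplemental Life Insurance — service 50 days < 9 months (≈270 days) ✗ → not eligible.
Remote Work Stipend — service 50 days ≥ 45 days ✓; age 36 ≥ 21 ✓; rating 2 < 3 ✗ → not eligible.
Annual Bonus Plan — status full-time ✓ (not excluded); service 50 days < 12 months (≈360 days) ✗ → not eligible.
Long-Term Disability — status full-time ✓; service 50 days < 60 days ✗ → not eligible.
Travel Insurance — status full-time ✓; service 50 days ≥ 1 month (≈30 days) ✓; dept Facilities ✓ → eligible.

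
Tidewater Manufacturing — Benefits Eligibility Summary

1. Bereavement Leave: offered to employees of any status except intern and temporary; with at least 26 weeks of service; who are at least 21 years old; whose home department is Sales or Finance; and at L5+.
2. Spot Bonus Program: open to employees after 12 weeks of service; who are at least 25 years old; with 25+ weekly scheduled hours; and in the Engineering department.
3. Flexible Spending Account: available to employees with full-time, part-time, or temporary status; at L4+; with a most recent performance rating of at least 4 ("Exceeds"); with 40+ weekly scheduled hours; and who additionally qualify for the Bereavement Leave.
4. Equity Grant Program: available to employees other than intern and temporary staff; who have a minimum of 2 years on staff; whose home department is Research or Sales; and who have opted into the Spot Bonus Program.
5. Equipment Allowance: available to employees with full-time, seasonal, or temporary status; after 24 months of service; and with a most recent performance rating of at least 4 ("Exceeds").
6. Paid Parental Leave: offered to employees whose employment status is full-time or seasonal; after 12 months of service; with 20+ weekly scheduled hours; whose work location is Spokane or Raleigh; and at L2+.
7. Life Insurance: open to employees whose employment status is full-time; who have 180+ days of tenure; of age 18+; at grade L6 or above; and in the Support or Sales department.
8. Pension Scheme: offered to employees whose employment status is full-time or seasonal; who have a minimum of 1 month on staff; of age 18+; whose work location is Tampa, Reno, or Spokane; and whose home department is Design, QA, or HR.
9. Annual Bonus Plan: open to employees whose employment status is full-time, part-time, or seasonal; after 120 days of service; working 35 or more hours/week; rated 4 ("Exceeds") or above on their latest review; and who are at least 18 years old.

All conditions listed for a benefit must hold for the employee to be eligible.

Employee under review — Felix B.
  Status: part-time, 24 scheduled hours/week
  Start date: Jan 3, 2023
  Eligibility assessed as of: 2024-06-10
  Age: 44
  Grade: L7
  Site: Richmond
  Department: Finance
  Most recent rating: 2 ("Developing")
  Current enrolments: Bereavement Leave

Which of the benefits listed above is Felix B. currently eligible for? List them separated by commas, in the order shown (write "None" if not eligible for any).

Service from Jan 3, 2023 to 2024-06-10: 524 days.
Bereavement Leave — status part-time ✓ (not excluded); service 524 days ≥ 26 weeks (≈182 days) ✓; age 44 ≥ 21 ✓; dept Finance ✓; grade L7 ≥ L5 ✓ → eligible.
Spot Bonus Program — service 524 days ≥ 12 weeks (≈84 days) ✓; age 44 ≥ 25 ✓; 24 hrs/wk < 25 ✗ → not eligible.
Flexible Spending Account — status part-time ✓; grade L7 ≥ L4 ✓; rating 2 < 4 ✗ → not eligible.
Equity Grant Program — status part-time ✓ (not excluded); service 524 days < 2 years (≈730 days) ✗ → not eligible.
Equipment Allowance — status part-time ✗ (requires full-time, seasonal, or temporary) → not eligible.
Paid Parental Leave — status part-time ✗ (requires full-time or seasonal) → not eligible.
Life Insurance — status part-time ✗ (requires full-time) → not eligible.
Pension Scheme — status part-time ✗ (requires full-time or seasonal) → not eligible.
Annual Bonus Plan — status part-time ✓; service 524 days ≥ 120 days ✓; 24 hrs/wk < 35 ✗ → not eligible.

Bereavement Leave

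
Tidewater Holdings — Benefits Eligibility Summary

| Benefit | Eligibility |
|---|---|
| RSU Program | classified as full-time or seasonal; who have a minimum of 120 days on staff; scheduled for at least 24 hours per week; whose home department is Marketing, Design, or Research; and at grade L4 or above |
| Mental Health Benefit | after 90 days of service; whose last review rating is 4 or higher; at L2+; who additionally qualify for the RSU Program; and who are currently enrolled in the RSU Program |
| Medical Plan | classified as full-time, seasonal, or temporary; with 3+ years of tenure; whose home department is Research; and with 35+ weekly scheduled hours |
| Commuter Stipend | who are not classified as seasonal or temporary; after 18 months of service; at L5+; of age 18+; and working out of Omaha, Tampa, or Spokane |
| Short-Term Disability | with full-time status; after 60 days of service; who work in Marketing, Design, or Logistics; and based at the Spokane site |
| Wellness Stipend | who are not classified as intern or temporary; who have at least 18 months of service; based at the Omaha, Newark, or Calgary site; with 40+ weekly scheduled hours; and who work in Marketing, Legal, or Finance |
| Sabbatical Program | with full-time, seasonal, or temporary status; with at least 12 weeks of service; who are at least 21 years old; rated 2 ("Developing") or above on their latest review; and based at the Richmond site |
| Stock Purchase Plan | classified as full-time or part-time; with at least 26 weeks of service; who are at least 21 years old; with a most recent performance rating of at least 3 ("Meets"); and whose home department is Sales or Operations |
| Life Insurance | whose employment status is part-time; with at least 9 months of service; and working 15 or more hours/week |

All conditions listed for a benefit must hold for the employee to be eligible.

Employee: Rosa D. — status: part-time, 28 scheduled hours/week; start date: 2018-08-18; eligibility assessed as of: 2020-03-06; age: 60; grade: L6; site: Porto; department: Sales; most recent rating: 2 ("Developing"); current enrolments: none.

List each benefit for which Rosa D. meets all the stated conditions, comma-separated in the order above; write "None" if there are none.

Life Insurance

Service from 2018-08-18 to 2020-03-06: 566 days.
RSU Program — status part-time ✗ (requires full-time or seasonal) → not eligible.
Mental Health Benefit — service 566 days ≥ 90 days ✓; rating 2 < 4 ✗ → not eligible.
Medical Plan — status part-time ✗ (requires full-time, seasonal, or temporary) → not eligible.
Commuter Stipend — status part-time ✓ (not excluded); service 566 days ≥ 18 months (≈540 days) ✓; grade L6 ≥ L5 ✓; age 60 ≥ 18 ✓; site Porto ✗ (not Omaha, Tampa, or Spokane) → not eligible.
Short-Term Disability — status part-time ✗ (requires full-time) → not eligible.
Wellness Stipend — status part-time ✓ (not excluded); service 566 days ≥ 18 months (≈540 days) ✓; site Porto ✗ (not Omaha, Newark, or Calgary) → not eligible.
Sabbatical Program — status part-time ✗ (requires full-time, seasonal, or temporary) → not eligible.
Stock Purchase Plan — status part-time ✓; service 566 days ≥ 26 weeks (≈182 days) ✓; age 60 ≥ 21 ✓; rating 2 < 3 ✗ → not eligible.
Life Insurance — status part-time ✓; service 566 days ≥ 9 months (≈270 days) ✓; 28 hrs/wk ≥ 15 ✓ → eligible.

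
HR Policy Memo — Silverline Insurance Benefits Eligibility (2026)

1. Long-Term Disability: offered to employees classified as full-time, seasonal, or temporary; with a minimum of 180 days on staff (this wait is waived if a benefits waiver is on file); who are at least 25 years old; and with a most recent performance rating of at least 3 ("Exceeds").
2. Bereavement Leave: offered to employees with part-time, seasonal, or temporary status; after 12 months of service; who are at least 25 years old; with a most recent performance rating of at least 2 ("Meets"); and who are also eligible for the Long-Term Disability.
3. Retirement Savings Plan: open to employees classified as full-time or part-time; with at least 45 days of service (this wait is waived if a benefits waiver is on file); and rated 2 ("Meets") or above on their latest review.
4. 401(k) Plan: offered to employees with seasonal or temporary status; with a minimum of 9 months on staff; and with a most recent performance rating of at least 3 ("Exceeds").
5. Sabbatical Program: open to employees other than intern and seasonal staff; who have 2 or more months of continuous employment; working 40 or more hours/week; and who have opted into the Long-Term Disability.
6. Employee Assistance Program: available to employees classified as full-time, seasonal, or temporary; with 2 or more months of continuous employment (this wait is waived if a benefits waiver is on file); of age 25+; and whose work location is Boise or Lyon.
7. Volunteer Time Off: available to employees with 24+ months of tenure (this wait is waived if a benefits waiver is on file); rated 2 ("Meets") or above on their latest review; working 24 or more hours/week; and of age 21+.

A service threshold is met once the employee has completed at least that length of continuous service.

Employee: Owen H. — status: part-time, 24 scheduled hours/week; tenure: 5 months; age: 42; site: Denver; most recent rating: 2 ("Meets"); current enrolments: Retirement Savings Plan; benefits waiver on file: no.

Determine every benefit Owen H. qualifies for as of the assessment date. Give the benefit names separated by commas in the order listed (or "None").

Long-Term Disability — status part-time ✗ (requires full-time, seasonal, or temporary) → not eligible.
Bereavement Leave — status part-time ✓; service 5 months < 12 months ✗ → not eligible.
Retirement Savings Plan — status part-time ✓; no waiver, service 5 months ≥ 45 days ✓; rating 2 ≥ 2 ✓ → eligible.
401(k) Plan — status part-time ✗ (requires seasonal or temporary) → not eligible.
Sabbatical Program — status part-time ✓ (not excluded); service 5 months ≥ 2 months ✓; 24 hrs/wk < 40 ✗ → not eligible.
Employee Assistance Program — status part-time ✗ (requires full-time, seasonal, or temporary) → not eligible.
Volunteer Time Off — no waiver, service 5 months < 24 months ✗ → not eligible.

Retirement Savings Plan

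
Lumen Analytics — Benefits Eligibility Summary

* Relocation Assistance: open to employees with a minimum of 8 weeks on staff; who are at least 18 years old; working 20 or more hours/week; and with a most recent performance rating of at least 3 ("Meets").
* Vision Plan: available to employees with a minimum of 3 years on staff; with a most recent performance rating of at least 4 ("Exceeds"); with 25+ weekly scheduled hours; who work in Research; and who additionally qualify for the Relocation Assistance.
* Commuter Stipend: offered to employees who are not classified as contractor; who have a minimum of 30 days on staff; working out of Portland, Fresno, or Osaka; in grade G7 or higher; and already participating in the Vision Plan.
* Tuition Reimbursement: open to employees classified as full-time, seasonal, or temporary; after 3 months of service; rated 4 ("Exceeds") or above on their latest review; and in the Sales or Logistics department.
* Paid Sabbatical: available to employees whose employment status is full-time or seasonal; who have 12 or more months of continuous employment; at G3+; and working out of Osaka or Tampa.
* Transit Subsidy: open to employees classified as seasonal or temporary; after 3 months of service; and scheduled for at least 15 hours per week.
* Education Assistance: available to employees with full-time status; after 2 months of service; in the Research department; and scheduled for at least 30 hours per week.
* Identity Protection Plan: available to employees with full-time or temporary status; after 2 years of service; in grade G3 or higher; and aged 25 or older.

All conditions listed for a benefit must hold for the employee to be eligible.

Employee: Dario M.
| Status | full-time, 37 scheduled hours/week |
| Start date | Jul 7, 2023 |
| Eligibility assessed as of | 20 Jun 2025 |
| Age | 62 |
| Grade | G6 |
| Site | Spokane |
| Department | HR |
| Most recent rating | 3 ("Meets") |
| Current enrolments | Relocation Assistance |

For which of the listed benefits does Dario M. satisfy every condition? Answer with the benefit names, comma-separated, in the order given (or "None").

Service from Jul 7, 2023 to 20 Jun 2025: 714 days.
Relocation Assistance — service 714 days ≥ 8 weeks (≈56 days) ✓; age 62 ≥ 18 ✓; 37 hrs/wk ≥ 20 ✓; rating 3 ≥ 3 ✓ → eligible.
Vision Plan — service 714 days < 3 years (≈1095 days) ✗ → not eligible.
Commuter Stipend — status full-time ✓ (not excluded); service 714 days ≥ 30 days ✓; site Spokane ✗ (not Portland, Fresno, or Osaka) → not eligible.
Tuition Reimbursement — status full-time ✓; service 714 days ≥ 3 months (≈90 days) ✓; rating 3 < 4 ✗ → not eligible.
Paid Sabbatical — status full-time ✓; service 714 days ≥ 12 months (≈360 days) ✓; grade G6 ≥ G3 ✓; site Spokane ✗ (not Osaka or Tampa) → not eligible.
Transit Subsidy — status full-time ✗ (requires seasonal or temporary) → not eligible.
Education Assistance — status full-time ✓; service 714 days ≥ 2 months (≈60 days) ✓; dept HR ✗ → not eligible.
Identity Protection Plan — status full-time ✓; service 714 days < 2 years (≈730 days) ✗ → not eligible.

Relocation Assistance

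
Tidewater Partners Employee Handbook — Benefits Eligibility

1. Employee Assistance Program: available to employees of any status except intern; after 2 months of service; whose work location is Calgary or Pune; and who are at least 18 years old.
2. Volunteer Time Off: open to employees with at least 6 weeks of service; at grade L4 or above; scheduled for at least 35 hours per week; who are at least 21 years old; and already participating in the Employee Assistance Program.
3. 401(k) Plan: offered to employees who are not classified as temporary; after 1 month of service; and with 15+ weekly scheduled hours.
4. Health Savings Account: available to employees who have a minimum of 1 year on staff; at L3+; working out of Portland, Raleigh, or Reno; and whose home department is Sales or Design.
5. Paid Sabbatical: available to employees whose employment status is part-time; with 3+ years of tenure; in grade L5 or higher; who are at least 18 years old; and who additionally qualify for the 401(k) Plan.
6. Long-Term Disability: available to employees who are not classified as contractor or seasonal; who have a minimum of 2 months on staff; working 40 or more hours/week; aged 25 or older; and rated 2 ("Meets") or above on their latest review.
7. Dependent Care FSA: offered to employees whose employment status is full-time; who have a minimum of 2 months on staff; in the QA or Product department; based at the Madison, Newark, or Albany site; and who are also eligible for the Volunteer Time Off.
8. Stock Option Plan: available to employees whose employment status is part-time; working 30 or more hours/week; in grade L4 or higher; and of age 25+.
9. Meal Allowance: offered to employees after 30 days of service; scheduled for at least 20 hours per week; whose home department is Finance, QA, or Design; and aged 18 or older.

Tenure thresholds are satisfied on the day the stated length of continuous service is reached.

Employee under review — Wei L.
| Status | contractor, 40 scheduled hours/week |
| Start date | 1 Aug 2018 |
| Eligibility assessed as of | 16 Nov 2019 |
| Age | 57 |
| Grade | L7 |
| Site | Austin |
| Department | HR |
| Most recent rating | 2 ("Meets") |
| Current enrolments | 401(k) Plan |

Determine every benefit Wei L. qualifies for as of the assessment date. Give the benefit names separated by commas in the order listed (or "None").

Service from 1 Aug 2018 to 16 Nov 2019: 472 days.
Employee Assistance Program — status contractor ✓ (not excluded); service 472 days ≥ 2 months (≈60 days) ✓; site Austin ✗ (not Calgary or Pune) → not eligible.
Volunteer Time Off — service 472 days ≥ 6 weeks (≈42 days) ✓; grade L7 ≥ L4 ✓; 40 hrs/wk ≥ 35 ✓; age 57 ≥ 21 ✓; not enrolled in Employee Assistance Program ✗ → not eligible.
401(k) Plan — status contractor ✓ (not excluded); service 472 days ≥ 1 month (≈30 days) ✓; 40 hrs/wk ≥ 15 ✓ → eligible.
Health Savings Account — service 472 days ≥ 1 year (≈365 days) ✓; grade L7 ≥ L3 ✓; site Austin ✗ (not Portland, Raleigh, or Reno) → not eligible.
Paid Sabbatical — status contractor ✗ (requires part-time) → not eligible.
Long-Term Disability — status contractor ✗ (excluded) → not eligible.
Dependent Care FSA — status contractor ✗ (requires full-time) → not eligible.
Stock Option Plan — status contractor ✗ (requires part-time) → not eligible.
Meal Allowance — service 472 days ≥ 30 days ✓; 40 hrs/wk ≥ 20 ✓; dept HR ✗ → not eligible.

401(k) Plan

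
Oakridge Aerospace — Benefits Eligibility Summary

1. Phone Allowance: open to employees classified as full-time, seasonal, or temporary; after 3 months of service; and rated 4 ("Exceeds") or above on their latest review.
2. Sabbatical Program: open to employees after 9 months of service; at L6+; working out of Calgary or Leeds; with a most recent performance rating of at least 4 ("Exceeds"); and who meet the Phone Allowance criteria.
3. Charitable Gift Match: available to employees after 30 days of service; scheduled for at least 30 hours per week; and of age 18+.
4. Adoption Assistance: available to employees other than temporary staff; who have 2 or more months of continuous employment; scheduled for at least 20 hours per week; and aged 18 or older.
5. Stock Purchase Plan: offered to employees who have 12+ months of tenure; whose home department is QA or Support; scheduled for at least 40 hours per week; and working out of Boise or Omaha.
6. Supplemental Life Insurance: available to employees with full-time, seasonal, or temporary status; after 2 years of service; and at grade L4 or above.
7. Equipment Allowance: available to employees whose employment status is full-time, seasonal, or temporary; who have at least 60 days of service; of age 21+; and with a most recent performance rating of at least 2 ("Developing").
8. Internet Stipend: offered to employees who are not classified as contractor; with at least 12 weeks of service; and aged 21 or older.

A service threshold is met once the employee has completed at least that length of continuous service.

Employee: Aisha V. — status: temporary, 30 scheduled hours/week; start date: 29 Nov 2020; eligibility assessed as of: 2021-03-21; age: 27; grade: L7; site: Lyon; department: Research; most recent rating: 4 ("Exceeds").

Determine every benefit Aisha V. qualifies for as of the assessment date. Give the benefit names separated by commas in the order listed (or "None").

Phone Allowance, Charitable Gift Match, Equipment Allowance, Internet Stipend

Service from 29 Nov 2020 to 2021-03-21: 112 days.
Phone Allowance — status temporary ✓; service 112 days ≥ 3 months (≈90 days) ✓; rating 4 ≥ 4 ✓ → eligible.
Sabbatical Program — service 112 days < 9 months (≈270 days) ✗ → not eligible.
Charitable Gift Match — service 112 days ≥ 30 days ✓; 30 hrs/wk ≥ 30 ✓; age 27 ≥ 18 ✓ → eligible.
Adoption Assistance — status temporary ✗ (excluded) → not eligible.
Stock Purchase Plan — service 112 days < 12 months (≈360 days) ✗ → not eligible.
Supplemental Life Insurance — status temporary ✓; service 112 days < 2 years (≈730 days) ✗ → not eligible.
Equipment Allowance — status temporary ✓; service 112 days ≥ 60 days ✓; age 27 ≥ 21 ✓; rating 4 ≥ 2 ✓ → eligible.
Internet Stipend — status temporary ✓ (not excluded); service 112 days ≥ 12 weeks (≈84 days) ✓; age 27 ≥ 21 ✓ → eligible.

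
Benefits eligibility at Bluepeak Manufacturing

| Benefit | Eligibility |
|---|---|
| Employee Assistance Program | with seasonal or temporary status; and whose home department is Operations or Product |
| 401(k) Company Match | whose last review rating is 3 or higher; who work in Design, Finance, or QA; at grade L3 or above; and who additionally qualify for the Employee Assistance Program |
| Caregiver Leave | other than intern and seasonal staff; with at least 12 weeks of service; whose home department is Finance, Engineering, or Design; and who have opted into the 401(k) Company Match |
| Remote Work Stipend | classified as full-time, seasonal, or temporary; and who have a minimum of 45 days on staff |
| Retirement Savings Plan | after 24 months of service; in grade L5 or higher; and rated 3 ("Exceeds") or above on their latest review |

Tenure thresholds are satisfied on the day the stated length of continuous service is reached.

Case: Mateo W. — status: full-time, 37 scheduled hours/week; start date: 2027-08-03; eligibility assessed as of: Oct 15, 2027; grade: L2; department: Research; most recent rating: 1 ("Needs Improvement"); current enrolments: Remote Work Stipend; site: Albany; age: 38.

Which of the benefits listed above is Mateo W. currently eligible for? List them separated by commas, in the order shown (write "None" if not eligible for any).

Service from 2027-08-03 to Oct 15, 2027: 73 days.
Employee Assistance Program — status full-time ✗ (requires seasonal or temporary) → not eligible.
401(k) Company Match — rating 1 < 3 ✗ → not eligible.
Caregiver Leave — status full-time ✓ (not excluded); service 73 days < 12 weeks (≈84 days) ✗ → not eligible.
Remote Work Stipend — status full-time ✓; service 73 days ≥ 45 days ✓ → eligible.
Retirement Savings Plan — service 73 days < 24 months (≈720 days) ✗ → not eligible.

Remote Work Stipend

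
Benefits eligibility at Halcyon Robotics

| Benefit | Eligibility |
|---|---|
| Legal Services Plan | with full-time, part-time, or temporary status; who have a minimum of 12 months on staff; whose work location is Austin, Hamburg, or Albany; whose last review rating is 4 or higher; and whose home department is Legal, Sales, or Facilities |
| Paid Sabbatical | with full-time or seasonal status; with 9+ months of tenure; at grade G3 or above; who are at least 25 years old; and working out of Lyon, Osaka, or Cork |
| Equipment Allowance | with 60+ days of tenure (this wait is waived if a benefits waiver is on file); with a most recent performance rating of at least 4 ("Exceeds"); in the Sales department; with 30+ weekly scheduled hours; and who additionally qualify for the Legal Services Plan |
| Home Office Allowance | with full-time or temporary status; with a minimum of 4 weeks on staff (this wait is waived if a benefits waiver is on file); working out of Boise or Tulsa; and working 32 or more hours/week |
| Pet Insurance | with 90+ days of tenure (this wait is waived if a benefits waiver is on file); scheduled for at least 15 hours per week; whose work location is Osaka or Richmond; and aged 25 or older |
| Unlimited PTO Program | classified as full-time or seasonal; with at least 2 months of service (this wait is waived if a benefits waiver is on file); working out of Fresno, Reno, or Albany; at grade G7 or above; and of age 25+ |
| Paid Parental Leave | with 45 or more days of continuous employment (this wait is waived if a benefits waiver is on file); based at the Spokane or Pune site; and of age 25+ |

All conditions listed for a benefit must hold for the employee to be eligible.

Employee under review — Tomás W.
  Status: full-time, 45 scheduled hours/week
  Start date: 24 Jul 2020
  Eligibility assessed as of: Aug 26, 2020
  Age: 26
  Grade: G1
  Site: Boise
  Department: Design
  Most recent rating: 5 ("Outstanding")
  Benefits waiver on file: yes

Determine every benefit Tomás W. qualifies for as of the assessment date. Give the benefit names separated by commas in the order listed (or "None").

Home Office Allowance

Service from 24 Jul 2020 to Aug 26, 2020: 33 days.
Legal Services Plan — status full-time ✓; service 33 days < 12 months (≈360 days) ✗ → not eligible.
Paid Sabbatical — status full-time ✓; service 33 days < 9 months (≈270 days) ✗ → not eligible.
Equipment Allowance — benefits waiver on file ✓; rating 5 ≥ 4 ✓; dept Design ✗ → not eligible.
Home Office Allowance — status full-time ✓; benefits waiver on file ✓; site Boise ✓; 45 hrs/wk ≥ 32 ✓ → eligible.
Pet Insurance — benefits waiver on file ✓; 45 hrs/wk ≥ 15 ✓; site Boise ✗ (not Osaka or Richmond) → not eligible.
Unlimited PTO Program — status full-time ✓; benefits waiver on file ✓; site Boise ✗ (not Fresno, Reno, or Albany) → not eligible.
Paid Parental Leave — benefits waiver on file ✓; site Boise ✗ (not Spokane or Pune) → not eligible.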